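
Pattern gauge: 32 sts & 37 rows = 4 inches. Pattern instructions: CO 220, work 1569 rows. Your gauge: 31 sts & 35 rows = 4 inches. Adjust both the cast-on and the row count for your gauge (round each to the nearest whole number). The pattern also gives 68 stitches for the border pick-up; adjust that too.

Stitches: 220 × 31/32 = 213.12 → 213.
Rows: 1569 × 35/37 = 1484.19 → 1484.
border pick-up: 68 × 31/32 = 65.88 → 66.

Cast on 213 stitches; work 1484 rows; border pick-up 66 stitches.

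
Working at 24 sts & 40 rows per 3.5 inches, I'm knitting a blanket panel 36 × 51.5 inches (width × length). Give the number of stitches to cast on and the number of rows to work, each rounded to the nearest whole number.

Cast on 247 stitches and work 589 rows.

Stitch gauge = 24/3.5 = 6.857 sts/in; 36 × 6.857 = 246.86 → 247 sts.
Row gauge = 40/3.5 = 11.429 rows/in; 51.5 × 11.429 = 588.57 → 589 rows.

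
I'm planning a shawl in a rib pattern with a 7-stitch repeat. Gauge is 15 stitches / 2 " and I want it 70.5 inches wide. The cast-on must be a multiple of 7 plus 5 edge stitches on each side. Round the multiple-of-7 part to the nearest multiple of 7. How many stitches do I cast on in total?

15 / 2 = 7.5 sts per inch.
70.5 × 7.5 = 528.75 sts.
Less 10 edge sts → 518.75 for the repeat.
Nearest multiple of 7: 518.
Add back 10 edge sts → 528.

528 stitches.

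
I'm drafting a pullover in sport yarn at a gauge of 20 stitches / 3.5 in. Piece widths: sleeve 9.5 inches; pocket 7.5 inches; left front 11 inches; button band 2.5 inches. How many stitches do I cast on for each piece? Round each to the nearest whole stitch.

sleeve 54; pocket 43; left front 63; button band 14.

Rate = 20/3.5 = 5.714 sts per in.
sleeve: 9.5 × 5.714 = 54.29 → 54.
pocket: 7.5 × 5.714 = 42.86 → 43.
left front: 11 × 5.714 = 62.86 → 63.
button band: 2.5 × 5.714 = 14.29 → 14.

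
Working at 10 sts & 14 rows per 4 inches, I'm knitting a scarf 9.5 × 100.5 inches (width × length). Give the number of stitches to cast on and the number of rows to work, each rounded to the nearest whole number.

Stitch gauge = 10/4 = 2.5 sts/in; 9.5 × 2.5 = 23.75 → 24 sts.
Row gauge = 14/4 = 3.5 rows/in; 100.5 × 3.5 = 351.75 → 352 rows.

Cast on 24 stitches and work 352 rows.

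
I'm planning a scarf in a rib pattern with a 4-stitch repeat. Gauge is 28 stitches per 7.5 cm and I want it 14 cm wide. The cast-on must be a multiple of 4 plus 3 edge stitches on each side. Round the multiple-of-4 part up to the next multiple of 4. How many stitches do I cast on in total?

Cast on 54 stitches.

28 / 7.5 = 3.733 sts per cm.
14 × 3.733 = 52.27 sts.
Less 6 edge sts → 46.27 for the repeat.
Next multiple of 4: 48.
Add back 6 edge sts → 54.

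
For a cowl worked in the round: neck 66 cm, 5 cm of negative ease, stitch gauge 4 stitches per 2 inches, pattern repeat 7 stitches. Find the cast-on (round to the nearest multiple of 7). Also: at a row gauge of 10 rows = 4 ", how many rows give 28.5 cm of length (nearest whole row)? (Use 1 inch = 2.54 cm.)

Finished = 66 − 5 = 61 cm.
61 cm × 1/2.54 = 24.02 inches.
4/2 = 2 sts per in; 24.02 × 2 = 48.03 sts.
Nearest multiple of 7 → 49.
28.5 cm = 11.22 inches; × 2.5 = 28.05 → 28 rows.

Cast on 49 stitches; work 28 rows.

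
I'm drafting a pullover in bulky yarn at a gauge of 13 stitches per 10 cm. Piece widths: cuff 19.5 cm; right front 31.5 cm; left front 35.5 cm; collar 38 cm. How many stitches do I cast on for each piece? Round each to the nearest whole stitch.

cuff 25; right front 41; left front 46; collar 49.

Rate = 13/10 = 1.3 sts per cm.
cuff: 19.5 × 1.3 = 25.35 → 25.
right front: 31.5 × 1.3 = 40.95 → 41.
left front: 35.5 × 1.3 = 46.15 → 46.
collar: 38 × 1.3 = 49.40 → 49.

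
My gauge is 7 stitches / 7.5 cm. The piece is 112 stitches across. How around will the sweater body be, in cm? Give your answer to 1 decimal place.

120.0 cm.

7 stitches / 7.5 cm = 0.933 stitches per cm.
112 / 0.933 = 120.00 cm.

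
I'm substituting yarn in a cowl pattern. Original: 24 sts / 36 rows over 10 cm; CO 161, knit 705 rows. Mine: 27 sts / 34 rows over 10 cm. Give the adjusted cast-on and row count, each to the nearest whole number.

Cast on 181 stitches; work 666 rows.

Stitches: 161 × 27/24 = 181.12 → 181.
Rows: 705 × 34/36 = 665.83 → 666.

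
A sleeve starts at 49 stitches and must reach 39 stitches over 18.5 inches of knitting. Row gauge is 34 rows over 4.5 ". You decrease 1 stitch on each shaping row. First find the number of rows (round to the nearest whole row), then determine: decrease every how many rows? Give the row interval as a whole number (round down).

Rows = 18.5 × 7.556 = 139.8 → 140 rows.
Stitches to remove: 10 → 10 shaping rows (at 1 st each).
140 / 10 = 14.00 → every 14 rows.

Decrease every 14th row.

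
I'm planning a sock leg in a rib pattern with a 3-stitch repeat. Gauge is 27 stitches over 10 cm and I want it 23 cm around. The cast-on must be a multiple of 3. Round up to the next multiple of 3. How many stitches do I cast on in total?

CO 63 sts.

27 / 10 = 2.7 sts per cm.
23 × 2.7 = 62.10 sts.
Next multiple of 3: 63.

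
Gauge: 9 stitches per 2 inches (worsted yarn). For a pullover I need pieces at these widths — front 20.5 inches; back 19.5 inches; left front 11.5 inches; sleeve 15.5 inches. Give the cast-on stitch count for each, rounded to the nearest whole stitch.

front 92; back 88; left front 52; sleeve 70.

Rate = 9/2 = 4.5 sts per in.
front: 20.5 × 4.5 = 92.25 → 92.
back: 19.5 × 4.5 = 87.75 → 88.
left front: 11.5 × 4.5 = 51.75 → 52.
sleeve: 15.5 × 4.5 = 69.75 → 70.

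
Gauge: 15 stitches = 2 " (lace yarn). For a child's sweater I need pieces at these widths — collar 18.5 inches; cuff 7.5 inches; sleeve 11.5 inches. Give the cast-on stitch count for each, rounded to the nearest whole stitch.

collar 139; cuff 56; sleeve 86.

Rate = 15/2 = 7.5 sts per in.
collar: 18.5 × 7.5 = 138.75 → 139.
cuff: 7.5 × 7.5 = 56.25 → 56.
sleeve: 11.5 × 7.5 = 86.25 → 86.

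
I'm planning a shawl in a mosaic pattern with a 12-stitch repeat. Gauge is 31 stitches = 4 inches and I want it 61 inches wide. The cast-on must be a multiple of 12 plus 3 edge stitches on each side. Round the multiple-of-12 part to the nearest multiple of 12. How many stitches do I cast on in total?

Cast on 474 stitches.

31 / 4 = 7.75 sts per inch.
61 × 7.75 = 472.75 sts.
Less 6 edge sts → 466.75 for the repeat.
Nearest multiple of 12: 468.
Add back 6 edge sts → 474.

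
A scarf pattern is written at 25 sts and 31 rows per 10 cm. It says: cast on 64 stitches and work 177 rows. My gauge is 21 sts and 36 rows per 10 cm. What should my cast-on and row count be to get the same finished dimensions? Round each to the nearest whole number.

Cast on 54 stitches; work 206 rows.

Stitches: 64 × 21/25 = 53.76 → 54.
Rows: 177 × 36/31 = 205.55 → 206.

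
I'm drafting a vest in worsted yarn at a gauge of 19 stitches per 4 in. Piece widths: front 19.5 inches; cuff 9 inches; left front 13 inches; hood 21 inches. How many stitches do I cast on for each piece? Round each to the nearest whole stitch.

Rate = 19/4 = 4.75 sts per in.
front: 19.5 × 4.75 = 92.62 → 93.
cuff: 9 × 4.75 = 42.75 → 43.
left front: 13 × 4.75 = 61.75 → 62.
hood: 21 × 4.75 = 99.75 → 100.

front 93; cuff 43; left front 62; hood 100.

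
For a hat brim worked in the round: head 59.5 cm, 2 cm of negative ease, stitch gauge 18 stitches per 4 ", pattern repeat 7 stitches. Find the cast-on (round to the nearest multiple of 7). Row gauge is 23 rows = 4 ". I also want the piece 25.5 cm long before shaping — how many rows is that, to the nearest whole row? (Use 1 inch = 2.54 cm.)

Finished = 59.5 − 2 = 57.5 cm.
57.5 cm × 1/2.54 = 22.64 inches.
18/4 = 4.5 sts per in; 22.64 × 4.5 = 101.87 sts.
Nearest multiple of 7 → 105.
25.5 cm = 10.04 inches; × 5.75 = 57.73 → 58 rows.

Cast on 105 stitches; work 58 rows.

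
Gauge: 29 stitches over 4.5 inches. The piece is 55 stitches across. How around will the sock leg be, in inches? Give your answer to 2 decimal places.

29 stitches / 4.5 inch = 6.444 stitches per inch.
55 / 6.444 = 8.534 inches.

8.53 inches.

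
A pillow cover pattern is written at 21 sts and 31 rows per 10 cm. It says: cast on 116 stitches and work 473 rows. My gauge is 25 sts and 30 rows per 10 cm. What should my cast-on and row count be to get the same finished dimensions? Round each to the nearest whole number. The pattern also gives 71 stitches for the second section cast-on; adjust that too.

Stitches: 116 × 25/21 = 138.10 → 138.
Rows: 473 × 30/31 = 457.74 → 458.
second section cast-on: 71 × 25/21 = 84.52 → 85.

Cast on 138 stitches; work 458 rows; second section cast-on 85 stitches.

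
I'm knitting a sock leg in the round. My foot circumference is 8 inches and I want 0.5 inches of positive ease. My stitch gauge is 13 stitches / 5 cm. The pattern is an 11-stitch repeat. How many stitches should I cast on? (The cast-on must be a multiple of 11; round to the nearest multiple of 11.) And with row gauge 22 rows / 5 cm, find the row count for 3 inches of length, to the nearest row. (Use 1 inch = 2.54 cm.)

Cast on 55 stitches; work 34 rows.

Finished = 8 + 0.5 = 8.5 inches.
8.5 inches × 2.54 = 21.59 cm.
13/5 = 2.6 sts per cm; 21.59 × 2.6 = 56.13 sts.
Nearest multiple of 11 → 55.
3 inches = 7.62 cm; × 4.4 = 33.53 → 34 rows.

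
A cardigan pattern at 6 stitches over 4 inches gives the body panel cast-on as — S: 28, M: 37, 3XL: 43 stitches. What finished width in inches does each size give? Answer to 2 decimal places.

6/4 = 1.5 sts per in.
S: 28 / 1.5 = 18.667 → 18.67 in.
M: 37 / 1.5 = 24.667 → 24.67 in.
3XL: 43 / 1.5 = 28.667 → 28.67 in.

S 18.67 inches; M 24.67 inches; 3XL 28.67 inches.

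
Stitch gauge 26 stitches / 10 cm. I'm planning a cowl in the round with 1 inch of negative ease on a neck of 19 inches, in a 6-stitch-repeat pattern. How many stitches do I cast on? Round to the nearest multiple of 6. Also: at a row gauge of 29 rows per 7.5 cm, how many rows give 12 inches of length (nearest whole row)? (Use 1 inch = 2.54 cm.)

Cast on 120 stitches; work 118 rows.

Finished = 19 − 1 = 18 inches.
18 inches × 2.54 = 45.72 cm.
26/10 = 2.6 sts per cm; 45.72 × 2.6 = 118.87 sts.
Nearest multiple of 6 → 120.
12 inches = 30.48 cm; × 3.867 = 117.86 → 118 rows.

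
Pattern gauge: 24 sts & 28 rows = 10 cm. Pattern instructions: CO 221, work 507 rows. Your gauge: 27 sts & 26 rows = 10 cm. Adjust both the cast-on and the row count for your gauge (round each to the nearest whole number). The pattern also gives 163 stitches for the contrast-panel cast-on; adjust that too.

Cast on 249 stitches; work 471 rows; contrast-panel cast-on 183 stitches.

Stitches: 221 × 27/24 = 248.62 → 249.
Rows: 507 × 26/28 = 470.79 → 471.
contrast-panel cast-on: 163 × 27/24 = 183.38 → 183.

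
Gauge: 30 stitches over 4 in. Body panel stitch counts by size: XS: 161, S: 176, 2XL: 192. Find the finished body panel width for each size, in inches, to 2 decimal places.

30/4 = 7.5 sts per in.
XS: 161 / 7.5 = 21.467 → 21.47 in.
S: 176 / 7.5 = 23.467 → 23.47 in.
2XL: 192 / 7.5 = 25.600 → 25.60 in.

XS 21.47 inches; S 23.47 inches; 2XL 25.60 inches.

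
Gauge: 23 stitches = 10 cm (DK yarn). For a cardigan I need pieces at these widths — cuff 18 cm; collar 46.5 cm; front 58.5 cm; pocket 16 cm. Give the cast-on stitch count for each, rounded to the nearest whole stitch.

cuff 41; collar 107; front 135; pocket 37.

Rate = 23/10 = 2.3 sts per cm.
cuff: 18 × 2.3 = 41.40 → 41.
collar: 46.5 × 2.3 = 106.95 → 107.
front: 58.5 × 2.3 = 134.55 → 135.
pocket: 16 × 2.3 = 36.80 → 37.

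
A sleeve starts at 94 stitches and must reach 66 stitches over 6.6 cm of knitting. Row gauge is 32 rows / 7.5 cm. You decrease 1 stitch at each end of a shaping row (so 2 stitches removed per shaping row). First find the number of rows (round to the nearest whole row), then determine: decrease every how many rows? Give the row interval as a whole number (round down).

Rows = 6.6 × 4.267 = 28.2 → 28 rows.
Stitches to remove: 28 → 14 shaping rows (at 2 st each).
28 / 14 = 2.00 → every 2 rows.

Decrease every 2nd row.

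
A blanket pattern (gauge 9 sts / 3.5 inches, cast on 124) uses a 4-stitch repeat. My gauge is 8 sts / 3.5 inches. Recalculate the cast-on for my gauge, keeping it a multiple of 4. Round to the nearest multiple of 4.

Cast on 112 stitches.

124 × 8 / 9 = 110.22.
Nearest multiple of 4: 112.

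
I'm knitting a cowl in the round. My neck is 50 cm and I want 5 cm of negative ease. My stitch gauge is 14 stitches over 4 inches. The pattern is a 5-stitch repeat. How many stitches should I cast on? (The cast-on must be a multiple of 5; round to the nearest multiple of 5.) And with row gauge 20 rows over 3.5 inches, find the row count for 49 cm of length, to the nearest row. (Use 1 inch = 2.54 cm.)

Finished = 50 − 5 = 45 cm.
45 cm × 1/2.54 = 17.72 inches.
14/4 = 3.5 sts per in; 17.72 × 3.5 = 62.01 sts.
Nearest multiple of 5 → 60.
49 cm = 19.29 inches; × 5.714 = 110.24 → 110 rows.

Cast on 60 stitches; work 110 rows.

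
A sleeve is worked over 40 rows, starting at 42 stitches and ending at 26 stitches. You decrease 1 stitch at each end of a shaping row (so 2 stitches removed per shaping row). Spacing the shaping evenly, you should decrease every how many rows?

Decrease every 5th row.

Stitches to remove: |26 − 42| = 16.
Shaping rows needed: 16 / 2 = 8.
40 rows / 8 = every 5 rows.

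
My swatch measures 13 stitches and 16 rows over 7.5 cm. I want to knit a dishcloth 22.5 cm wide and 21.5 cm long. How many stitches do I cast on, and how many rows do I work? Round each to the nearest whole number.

Stitch gauge = 13/7.5 = 1.733 sts/cm; 22.5 × 1.733 = 39.00 → 39 sts.
Row gauge = 16/7.5 = 2.133 rows/cm; 21.5 × 2.133 = 45.87 → 46 rows.

Cast on 39 stitches and work 46 rows.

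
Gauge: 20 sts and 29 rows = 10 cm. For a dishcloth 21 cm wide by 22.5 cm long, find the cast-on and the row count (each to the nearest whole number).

Cast on 42 stitches and work 65 rows.

Stitch gauge = 20/10 = 2 sts/cm; 21 × 2 = 42.00 → 42 sts.
Row gauge = 29/10 = 2.9 rows/cm; 22.5 × 2.9 = 65.25 → 65 rows.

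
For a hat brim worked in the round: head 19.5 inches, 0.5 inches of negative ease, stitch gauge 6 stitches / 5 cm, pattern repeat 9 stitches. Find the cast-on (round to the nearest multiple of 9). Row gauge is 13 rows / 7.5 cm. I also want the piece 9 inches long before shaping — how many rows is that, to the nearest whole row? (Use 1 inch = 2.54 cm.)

Finished = 19.5 − 0.5 = 19 inches.
19 inches × 2.54 = 48.26 cm.
6/5 = 1.2 sts per cm; 48.26 × 1.2 = 57.91 sts.
Nearest multiple of 9 → 54.
9 inches = 22.86 cm; × 1.733 = 39.62 → 40 rows.

Cast on 54 stitches; work 40 rows.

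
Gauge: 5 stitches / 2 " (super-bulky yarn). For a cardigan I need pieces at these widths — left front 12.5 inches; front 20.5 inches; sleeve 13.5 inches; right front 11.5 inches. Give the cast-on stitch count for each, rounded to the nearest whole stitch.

Rate = 5/2 = 2.5 sts per in.
left front: 12.5 × 2.5 = 31.25 → 31.
front: 20.5 × 2.5 = 51.25 → 51.
sleeve: 13.5 × 2.5 = 33.75 → 34.
right front: 11.5 × 2.5 = 28.75 → 29.

left front 31; front 51; sleeve 34; right front 29.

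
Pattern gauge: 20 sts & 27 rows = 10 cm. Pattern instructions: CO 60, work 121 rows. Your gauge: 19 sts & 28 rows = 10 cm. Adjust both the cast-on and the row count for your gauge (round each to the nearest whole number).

Stitches: 60 × 19/20 = 57.00 → 57.
Rows: 121 × 28/27 = 125.48 → 125.

Cast on 57 stitches; work 125 rows.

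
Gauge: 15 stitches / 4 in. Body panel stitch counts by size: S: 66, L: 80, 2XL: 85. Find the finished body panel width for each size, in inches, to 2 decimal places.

S 17.60 inches; L 21.33 inches; 2XL 22.67 inches.

15/4 = 3.75 sts per in.
S: 66 / 3.75 = 17.600 → 17.60 in.
L: 80 / 3.75 = 21.333 → 21.33 in.
2XL: 85 / 3.75 = 22.667 → 22.67 in.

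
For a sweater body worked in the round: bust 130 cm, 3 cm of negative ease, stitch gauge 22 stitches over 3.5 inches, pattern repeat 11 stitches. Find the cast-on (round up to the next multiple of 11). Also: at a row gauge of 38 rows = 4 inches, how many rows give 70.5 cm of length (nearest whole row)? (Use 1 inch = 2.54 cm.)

Finished = 130 − 3 = 127 cm.
127 cm × 1/2.54 = 50.00 inches.
22/3.5 = 6.286 sts per in; 50.00 × 6.286 = 314.29 sts.
Next multiple of 11 → 319.
70.5 cm = 27.76 inches; × 9.5 = 263.68 → 264 rows.

Cast on 319 stitches; work 264 rows.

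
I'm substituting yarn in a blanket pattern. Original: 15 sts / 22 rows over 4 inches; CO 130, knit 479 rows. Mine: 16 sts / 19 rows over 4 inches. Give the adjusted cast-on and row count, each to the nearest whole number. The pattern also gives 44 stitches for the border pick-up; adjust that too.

Stitches: 130 × 16/15 = 138.67 → 139.
Rows: 479 × 19/22 = 413.68 → 414.
border pick-up: 44 × 16/15 = 46.93 → 47.

Cast on 139 stitches; work 414 rows; border pick-up 47 stitches.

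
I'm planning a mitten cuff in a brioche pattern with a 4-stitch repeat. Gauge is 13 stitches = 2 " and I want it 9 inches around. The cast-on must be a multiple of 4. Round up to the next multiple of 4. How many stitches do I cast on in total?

13 / 2 = 6.5 sts per inch.
9 × 6.5 = 58.50 sts.
Next multiple of 4: 60.

Cast on 60 stitches.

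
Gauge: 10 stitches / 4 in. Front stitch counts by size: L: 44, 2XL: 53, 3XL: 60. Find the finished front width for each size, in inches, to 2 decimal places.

10/4 = 2.5 sts per in.
L: 44 / 2.5 = 17.600 → 17.60 in.
2XL: 53 / 2.5 = 21.200 → 21.20 in.
3XL: 60 / 2.5 = 24.000 → 24.00 in.

L 17.60 inches; 2XL 21.20 inches; 3XL 24.00 inches.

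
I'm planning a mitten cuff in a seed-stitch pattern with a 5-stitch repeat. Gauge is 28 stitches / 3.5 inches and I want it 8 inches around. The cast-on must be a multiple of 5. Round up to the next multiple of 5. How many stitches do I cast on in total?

28 / 3.5 = 8 sts per inch.
8 × 8 = 64.00 sts.
Next multiple of 5: 65.

CO 65 sts.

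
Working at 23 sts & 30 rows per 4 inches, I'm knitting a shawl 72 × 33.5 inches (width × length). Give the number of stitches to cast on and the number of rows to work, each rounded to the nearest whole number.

Stitch gauge = 23/4 = 5.75 sts/in; 72 × 5.75 = 414.00 → 414 sts.
Row gauge = 30/4 = 7.5 rows/in; 33.5 × 7.5 = 251.25 → 251 rows.

Cast on 414 stitches and work 251 rows.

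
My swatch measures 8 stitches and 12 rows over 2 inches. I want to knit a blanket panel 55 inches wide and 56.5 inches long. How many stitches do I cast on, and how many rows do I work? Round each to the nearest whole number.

Stitch gauge = 8/2 = 4 sts/in; 55 × 4 = 220.00 → 220 sts.
Row gauge = 12/2 = 6 rows/in; 56.5 × 6 = 339.00 → 339 rows.

Cast on 220 stitches and work 339 rows.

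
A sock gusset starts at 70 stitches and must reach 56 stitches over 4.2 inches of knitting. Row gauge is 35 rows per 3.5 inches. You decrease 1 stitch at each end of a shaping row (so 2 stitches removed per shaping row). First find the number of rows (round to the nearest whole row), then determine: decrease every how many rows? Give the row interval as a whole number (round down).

Decrease every 6th row.

Rows = 4.2 × 10 = 42.0 → 42 rows.
Stitches to remove: 14 → 7 shaping rows (at 2 st each).
42 / 7 = 6.00 → every 6 rows.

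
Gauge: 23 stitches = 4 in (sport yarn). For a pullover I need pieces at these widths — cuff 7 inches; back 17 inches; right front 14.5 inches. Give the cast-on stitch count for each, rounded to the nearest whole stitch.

cuff 40; back 98; right front 83.

Rate = 23/4 = 5.75 sts per in.
cuff: 7 × 5.75 = 40.25 → 40.
back: 17 × 5.75 = 97.75 → 98.
right front: 14.5 × 5.75 = 83.38 → 83.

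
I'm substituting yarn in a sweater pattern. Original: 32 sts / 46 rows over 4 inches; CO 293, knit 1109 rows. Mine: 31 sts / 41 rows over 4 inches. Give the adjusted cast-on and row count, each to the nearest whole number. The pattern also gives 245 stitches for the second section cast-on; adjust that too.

Stitches: 293 × 31/32 = 283.84 → 284.
Rows: 1109 × 41/46 = 988.46 → 988.
second section cast-on: 245 × 31/32 = 237.34 → 237.

Cast on 284 stitches; work 988 rows; second section cast-on 237 stitches.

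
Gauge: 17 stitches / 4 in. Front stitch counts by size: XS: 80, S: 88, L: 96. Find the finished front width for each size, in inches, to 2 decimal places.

17/4 = 4.25 sts per in.
XS: 80 / 4.25 = 18.824 → 18.82 in.
S: 88 / 4.25 = 20.706 → 20.71 in.
L: 96 / 4.25 = 22.588 → 22.59 in.

XS 18.82 inches; S 20.71 inches; L 22.59 inches.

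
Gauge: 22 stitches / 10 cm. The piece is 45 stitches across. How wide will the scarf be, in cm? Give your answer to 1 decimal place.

22 stitches / 10 cm = 2.2 stitches per cm.
45 / 2.2 = 20.45 cm.

20.5 cm.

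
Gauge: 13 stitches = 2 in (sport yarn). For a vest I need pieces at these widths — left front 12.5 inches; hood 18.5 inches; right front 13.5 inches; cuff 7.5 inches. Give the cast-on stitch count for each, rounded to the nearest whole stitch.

left front 81; hood 120; right front 88; cuff 49.

Rate = 13/2 = 6.5 sts per in.
left front: 12.5 × 6.5 = 81.25 → 81.
hood: 18.5 × 6.5 = 120.25 → 120.
right front: 13.5 × 6.5 = 87.75 → 88.
cuff: 7.5 × 6.5 = 48.75 → 49.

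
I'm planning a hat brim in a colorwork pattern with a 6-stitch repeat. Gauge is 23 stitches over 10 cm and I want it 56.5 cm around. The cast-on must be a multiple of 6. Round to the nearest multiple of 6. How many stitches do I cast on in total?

23 / 10 = 2.3 sts per cm.
56.5 × 2.3 = 129.95 sts.
Nearest multiple of 6: 132.

CO 132 sts.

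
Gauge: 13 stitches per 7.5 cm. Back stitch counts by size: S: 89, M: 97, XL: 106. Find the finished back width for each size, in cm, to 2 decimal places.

S 51.35 cm; M 55.96 cm; XL 61.15 cm.

13/7.5 = 1.733 sts per cm.
S: 89 / 1.733 = 51.346 → 51.35 cm.
M: 97 / 1.733 = 55.962 → 55.96 cm.
XL: 106 / 1.733 = 61.154 → 61.15 cm.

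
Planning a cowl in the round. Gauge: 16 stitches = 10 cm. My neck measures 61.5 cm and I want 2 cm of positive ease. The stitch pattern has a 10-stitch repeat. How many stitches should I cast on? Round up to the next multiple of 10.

Cast on 110 stitches.

Finished = 61.5 + 2 = 63.5 cm.
16 / 10 = 1.6 sts/cm.
63.5 × 1.6 = 101.60 sts.
Next multiple of 10: 110.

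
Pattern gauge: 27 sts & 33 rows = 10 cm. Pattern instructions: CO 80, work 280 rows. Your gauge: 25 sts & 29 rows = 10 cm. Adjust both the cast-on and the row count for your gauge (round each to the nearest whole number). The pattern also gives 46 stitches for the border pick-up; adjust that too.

Cast on 74 stitches; work 246 rows; border pick-up 43 stitches.

Stitches: 80 × 25/27 = 74.07 → 74.
Rows: 280 × 29/33 = 246.06 → 246.
border pick-up: 46 × 25/27 = 42.59 → 43.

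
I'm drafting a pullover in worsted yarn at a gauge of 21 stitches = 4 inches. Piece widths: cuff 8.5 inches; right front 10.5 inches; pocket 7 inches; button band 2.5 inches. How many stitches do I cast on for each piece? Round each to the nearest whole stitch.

cuff 45; right front 55; pocket 37; button band 13.

Rate = 21/4 = 5.25 sts per in.
cuff: 8.5 × 5.25 = 44.62 → 45.
right front: 10.5 × 5.25 = 55.12 → 55.
pocket: 7 × 5.25 = 36.75 → 37.
button band: 2.5 × 5.25 = 13.12 → 13.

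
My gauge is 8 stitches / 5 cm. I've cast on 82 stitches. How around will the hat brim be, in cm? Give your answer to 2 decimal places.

51.25 cm.

8 stitches / 5 cm = 1.6 stitches per cm.
82 / 1.6 = 51.250 cm.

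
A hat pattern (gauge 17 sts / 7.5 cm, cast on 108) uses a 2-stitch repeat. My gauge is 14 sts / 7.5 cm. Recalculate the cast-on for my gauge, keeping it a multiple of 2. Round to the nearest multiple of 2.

CO 88 sts.

108 × 14 / 17 = 88.94.
Nearest multiple of 2: 88.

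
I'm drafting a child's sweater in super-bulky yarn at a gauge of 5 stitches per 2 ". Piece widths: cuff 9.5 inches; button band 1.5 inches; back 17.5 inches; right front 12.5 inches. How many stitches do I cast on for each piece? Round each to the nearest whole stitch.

cuff 24; button band 4; back 44; right front 31.

Rate = 5/2 = 2.5 sts per in.
cuff: 9.5 × 2.5 = 23.75 → 24.
button band: 1.5 × 2.5 = 3.75 → 4.
back: 17.5 × 2.5 = 43.75 → 44.
right front: 12.5 × 2.5 = 31.25 → 31.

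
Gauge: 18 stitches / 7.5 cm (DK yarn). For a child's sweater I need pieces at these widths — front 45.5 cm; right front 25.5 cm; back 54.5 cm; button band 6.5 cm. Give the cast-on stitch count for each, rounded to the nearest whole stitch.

front 109; right front 61; back 131; button band 16.

Rate = 18/7.5 = 2.4 sts per cm.
front: 45.5 × 2.4 = 109.20 → 109.
right front: 25.5 × 2.4 = 61.20 → 61.
back: 54.5 × 2.4 = 130.80 → 131.
button band: 6.5 × 2.4 = 15.60 → 16.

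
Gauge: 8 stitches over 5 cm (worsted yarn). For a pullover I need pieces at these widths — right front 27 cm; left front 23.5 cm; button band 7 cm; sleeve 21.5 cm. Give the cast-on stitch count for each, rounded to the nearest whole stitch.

Rate = 8/5 = 1.6 sts per cm.
right front: 27 × 1.6 = 43.20 → 43.
left front: 23.5 × 1.6 = 37.60 → 38.
button band: 7 × 1.6 = 11.20 → 11.
sleeve: 21.5 × 1.6 = 34.40 → 34.

right front 43; left front 38; button band 11; sleeve 34.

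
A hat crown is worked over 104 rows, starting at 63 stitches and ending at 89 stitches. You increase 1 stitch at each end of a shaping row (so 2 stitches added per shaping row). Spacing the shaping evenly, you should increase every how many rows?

Increase every 8th row.

Stitches to add: |89 − 63| = 26.
Shaping rows needed: 26 / 2 = 13.
104 rows / 13 = every 8 rows.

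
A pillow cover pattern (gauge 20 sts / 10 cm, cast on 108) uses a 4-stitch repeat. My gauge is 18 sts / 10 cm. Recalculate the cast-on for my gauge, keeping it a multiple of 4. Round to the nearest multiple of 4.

Cast on 96 stitches.

108 × 18 / 20 = 97.20.
Nearest multiple of 4: 96.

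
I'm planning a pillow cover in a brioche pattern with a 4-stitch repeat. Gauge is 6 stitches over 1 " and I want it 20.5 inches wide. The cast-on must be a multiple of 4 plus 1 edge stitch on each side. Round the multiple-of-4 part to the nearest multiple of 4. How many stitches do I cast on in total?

6 / 1 = 6 sts per inch.
20.5 × 6 = 123.00 sts.
Less 2 edge sts → 121.00 for the repeat.
Nearest multiple of 4: 120.
Add back 2 edge sts → 122.

122 stitches.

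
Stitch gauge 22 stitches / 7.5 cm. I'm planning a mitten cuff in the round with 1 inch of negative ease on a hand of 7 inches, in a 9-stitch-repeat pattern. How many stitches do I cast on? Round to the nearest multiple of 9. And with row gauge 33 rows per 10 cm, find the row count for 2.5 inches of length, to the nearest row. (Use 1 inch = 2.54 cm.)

Cast on 45 stitches; work 21 rows.

Finished = 7 − 1 = 6 inches.
6 inches × 2.54 = 15.24 cm.
22/7.5 = 2.933 sts per cm; 15.24 × 2.933 = 44.70 sts.
Nearest multiple of 9 → 45.
2.5 inches = 6.35 cm; × 3.3 = 20.95 → 21 rows.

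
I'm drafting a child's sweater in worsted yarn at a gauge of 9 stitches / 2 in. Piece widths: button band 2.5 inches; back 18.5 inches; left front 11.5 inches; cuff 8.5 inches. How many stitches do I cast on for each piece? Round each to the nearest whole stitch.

Rate = 9/2 = 4.5 sts per in.
button band: 2.5 × 4.5 = 11.25 → 11.
back: 18.5 × 4.5 = 83.25 → 83.
left front: 11.5 × 4.5 = 51.75 → 52.
cuff: 8.5 × 4.5 = 38.25 → 38.

button band 11; back 83; left front 52; cuff 38.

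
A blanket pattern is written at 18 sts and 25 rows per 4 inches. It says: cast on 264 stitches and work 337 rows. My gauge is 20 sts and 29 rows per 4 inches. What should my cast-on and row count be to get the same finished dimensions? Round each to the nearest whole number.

Cast on 293 stitches; work 391 rows.

Stitches: 264 × 20/18 = 293.33 → 293.
Rows: 337 × 29/25 = 390.92 → 391.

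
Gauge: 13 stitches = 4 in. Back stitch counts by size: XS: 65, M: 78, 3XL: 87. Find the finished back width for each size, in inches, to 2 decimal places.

XS 20.00 inches; M 24.00 inches; 3XL 26.77 inches.

13/4 = 3.25 sts per in.
XS: 65 / 3.25 = 20.000 → 20.00 in.
M: 78 / 3.25 = 24.000 → 24.00 in.
3XL: 87 / 3.25 = 26.769 → 26.77 in.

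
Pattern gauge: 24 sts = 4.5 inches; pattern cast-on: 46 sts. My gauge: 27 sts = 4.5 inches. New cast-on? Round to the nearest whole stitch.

Scale factor = 27 / 24 = 1.125.
46 × 27 / 24 = 51.75 sts.
→ 52 sts.

Cast on 52 stitches.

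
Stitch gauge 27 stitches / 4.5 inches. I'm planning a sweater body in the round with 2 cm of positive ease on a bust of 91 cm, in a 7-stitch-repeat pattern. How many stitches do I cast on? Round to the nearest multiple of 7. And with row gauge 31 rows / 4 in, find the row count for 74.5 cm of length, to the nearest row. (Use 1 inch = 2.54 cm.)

Cast on 217 stitches; work 227 rows.

Finished = 91 + 2 = 93 cm.
93 cm × 1/2.54 = 36.61 inches.
27/4.5 = 6 sts per in; 36.61 × 6 = 219.69 sts.
Nearest multiple of 7 → 217.
74.5 cm = 29.33 inches; × 7.75 = 227.31 → 227 rows.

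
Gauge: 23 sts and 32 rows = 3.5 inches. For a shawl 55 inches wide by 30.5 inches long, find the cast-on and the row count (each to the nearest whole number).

Cast on 361 stitches and work 279 rows.

Stitch gauge = 23/3.5 = 6.571 sts/in; 55 × 6.571 = 361.43 → 361 sts.
Row gauge = 32/3.5 = 9.143 rows/in; 30.5 × 9.143 = 278.86 → 279 rows.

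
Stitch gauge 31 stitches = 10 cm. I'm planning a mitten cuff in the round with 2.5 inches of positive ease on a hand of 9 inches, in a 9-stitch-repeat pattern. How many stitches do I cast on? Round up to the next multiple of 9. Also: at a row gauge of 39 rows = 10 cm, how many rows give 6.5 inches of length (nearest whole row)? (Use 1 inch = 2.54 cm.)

Cast on 99 stitches; work 64 rows.

Finished = 9 + 2.5 = 11.5 inches.
11.5 inches × 2.54 = 29.21 cm.
31/10 = 3.1 sts per cm; 29.21 × 3.1 = 90.55 sts.
Next multiple of 9 → 99.
6.5 inches = 16.51 cm; × 3.9 = 64.39 → 64 rows.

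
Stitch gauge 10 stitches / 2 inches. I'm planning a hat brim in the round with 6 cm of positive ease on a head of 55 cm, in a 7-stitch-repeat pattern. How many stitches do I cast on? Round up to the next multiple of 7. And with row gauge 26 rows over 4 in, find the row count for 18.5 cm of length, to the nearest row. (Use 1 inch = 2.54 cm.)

Finished = 55 + 6 = 61 cm.
61 cm × 1/2.54 = 24.02 inches.
10/2 = 5 sts per in; 24.02 × 5 = 120.08 sts.
Next multiple of 7 → 126.
18.5 cm = 7.28 inches; × 6.5 = 47.34 → 47 rows.

Cast on 126 stitches; work 47 rows.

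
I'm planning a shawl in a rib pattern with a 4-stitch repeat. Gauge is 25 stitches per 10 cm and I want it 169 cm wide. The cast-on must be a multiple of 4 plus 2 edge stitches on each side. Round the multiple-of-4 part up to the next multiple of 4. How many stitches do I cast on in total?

CO 424 sts.

25 / 10 = 2.5 sts per cm.
169 × 2.5 = 422.50 sts.
Less 4 edge sts → 418.50 for the repeat.
Next multiple of 4: 420.
Add back 4 edge sts → 424.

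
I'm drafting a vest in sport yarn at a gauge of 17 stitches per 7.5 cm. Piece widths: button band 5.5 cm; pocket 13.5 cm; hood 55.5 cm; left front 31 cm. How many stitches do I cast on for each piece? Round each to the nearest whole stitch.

Rate = 17/7.5 = 2.267 sts per cm.
button band: 5.5 × 2.267 = 12.47 → 12.
pocket: 13.5 × 2.267 = 30.60 → 31.
hood: 55.5 × 2.267 = 125.80 → 126.
left front: 31 × 2.267 = 70.27 → 70.

button band 12; pocket 31; hood 126; left front 70.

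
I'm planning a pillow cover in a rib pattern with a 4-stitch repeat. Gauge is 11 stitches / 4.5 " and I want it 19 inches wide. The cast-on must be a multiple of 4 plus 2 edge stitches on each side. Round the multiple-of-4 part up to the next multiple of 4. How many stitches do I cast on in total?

11 / 4.5 = 2.444 sts per inch.
19 × 2.444 = 46.44 sts.
Less 4 edge sts → 42.44 for the repeat.
Next multiple of 4: 44.
Add back 4 edge sts → 48.

48 stitches.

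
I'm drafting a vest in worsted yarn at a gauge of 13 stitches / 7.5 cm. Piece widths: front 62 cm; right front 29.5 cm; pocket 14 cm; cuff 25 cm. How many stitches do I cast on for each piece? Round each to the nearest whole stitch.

Rate = 13/7.5 = 1.733 sts per cm.
front: 62 × 1.733 = 107.47 → 107.
right front: 29.5 × 1.733 = 51.13 → 51.
pocket: 14 × 1.733 = 24.27 → 24.
cuff: 25 × 1.733 = 43.33 → 43.

front 107; right front 51; pocket 24; cuff 43.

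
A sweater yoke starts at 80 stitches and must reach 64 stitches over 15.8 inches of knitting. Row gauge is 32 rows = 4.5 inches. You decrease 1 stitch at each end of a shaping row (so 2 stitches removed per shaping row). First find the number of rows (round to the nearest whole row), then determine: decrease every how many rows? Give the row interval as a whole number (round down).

Decrease every 14th row.

Rows = 15.8 × 7.111 = 112.4 → 112 rows.
Stitches to remove: 16 → 8 shaping rows (at 2 st each).
112 / 8 = 14.00 → every 14 rows.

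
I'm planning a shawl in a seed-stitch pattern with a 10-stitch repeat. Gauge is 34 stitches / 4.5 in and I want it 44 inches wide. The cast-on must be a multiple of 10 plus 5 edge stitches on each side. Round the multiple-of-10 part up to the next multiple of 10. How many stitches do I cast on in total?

Cast on 340 stitches.

34 / 4.5 = 7.556 sts per inch.
44 × 7.556 = 332.44 sts.
Less 10 edge sts → 322.44 for the repeat.
Next multiple of 10: 330.
Add back 10 edge sts → 340.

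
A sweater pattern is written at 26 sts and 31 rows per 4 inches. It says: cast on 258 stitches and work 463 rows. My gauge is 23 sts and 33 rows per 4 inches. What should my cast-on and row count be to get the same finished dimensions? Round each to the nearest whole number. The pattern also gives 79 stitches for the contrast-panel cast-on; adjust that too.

Cast on 228 stitches; work 493 rows; contrast-panel cast-on 70 stitches.

Stitches: 258 × 23/26 = 228.23 → 228.
Rows: 463 × 33/31 = 492.87 → 493.
contrast-panel cast-on: 79 × 23/26 = 69.88 → 70.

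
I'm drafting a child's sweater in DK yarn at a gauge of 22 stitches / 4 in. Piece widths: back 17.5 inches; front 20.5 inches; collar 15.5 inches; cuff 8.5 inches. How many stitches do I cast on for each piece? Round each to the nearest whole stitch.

Rate = 22/4 = 5.5 sts per in.
back: 17.5 × 5.5 = 96.25 → 96.
front: 20.5 × 5.5 = 112.75 → 113.
collar: 15.5 × 5.5 = 85.25 → 85.
cuff: 8.5 × 5.5 = 46.75 → 47.

back 96; front 113; collar 85; cuff 47.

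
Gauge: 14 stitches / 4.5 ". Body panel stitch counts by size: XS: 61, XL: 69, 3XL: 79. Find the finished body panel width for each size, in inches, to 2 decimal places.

14/4.5 = 3.111 sts per in.
XS: 61 / 3.111 = 19.607 → 19.61 in.
XL: 69 / 3.111 = 22.179 → 22.18 in.
3XL: 79 / 3.111 = 25.393 → 25.39 in.

XS 19.61 inches; XL 22.18 inches; 3XL 25.39 inches.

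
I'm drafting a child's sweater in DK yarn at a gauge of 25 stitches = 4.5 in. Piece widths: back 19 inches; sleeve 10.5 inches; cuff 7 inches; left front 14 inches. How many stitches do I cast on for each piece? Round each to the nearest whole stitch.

back 106; sleeve 58; cuff 39; left front 78.

Rate = 25/4.5 = 5.556 sts per in.
back: 19 × 5.556 = 105.56 → 106.
sleeve: 10.5 × 5.556 = 58.33 → 58.
cuff: 7 × 5.556 = 38.89 → 39.
left front: 14 × 5.556 = 77.78 → 78.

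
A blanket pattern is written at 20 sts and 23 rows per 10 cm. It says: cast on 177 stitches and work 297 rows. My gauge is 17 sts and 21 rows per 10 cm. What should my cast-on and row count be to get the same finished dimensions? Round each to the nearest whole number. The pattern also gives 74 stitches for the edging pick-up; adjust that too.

Cast on 150 stitches; work 271 rows; edging pick-up 63 stitches.

Stitches: 177 × 17/20 = 150.45 → 150.
Rows: 297 × 21/23 = 271.17 → 271.
edging pick-up: 74 × 17/20 = 62.90 → 63.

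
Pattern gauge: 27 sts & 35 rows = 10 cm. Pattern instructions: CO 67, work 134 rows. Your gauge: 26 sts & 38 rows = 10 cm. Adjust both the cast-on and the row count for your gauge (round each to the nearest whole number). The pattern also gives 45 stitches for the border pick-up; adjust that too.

Stitches: 67 × 26/27 = 64.52 → 65.
Rows: 134 × 38/35 = 145.49 → 145.
border pick-up: 45 × 26/27 = 43.33 → 43.

Cast on 65 stitches; work 145 rows; border pick-up 43 stitches.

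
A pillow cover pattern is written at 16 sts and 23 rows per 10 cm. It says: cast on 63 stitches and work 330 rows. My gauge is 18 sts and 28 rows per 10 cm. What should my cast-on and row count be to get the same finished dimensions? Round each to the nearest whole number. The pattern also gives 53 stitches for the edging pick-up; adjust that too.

Cast on 71 stitches; work 402 rows; edging pick-up 60 stitches.

Stitches: 63 × 18/16 = 70.88 → 71.
Rows: 330 × 28/23 = 401.74 → 402.
edging pick-up: 53 × 18/16 = 59.62 → 60.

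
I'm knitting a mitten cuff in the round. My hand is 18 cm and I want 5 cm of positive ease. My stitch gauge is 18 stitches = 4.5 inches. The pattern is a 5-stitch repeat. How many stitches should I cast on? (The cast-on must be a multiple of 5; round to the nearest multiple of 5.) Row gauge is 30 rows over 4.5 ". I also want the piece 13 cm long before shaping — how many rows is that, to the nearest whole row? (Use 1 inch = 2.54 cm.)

Finished = 18 + 5 = 23 cm.
23 cm × 1/2.54 = 9.06 inches.
18/4.5 = 4 sts per in; 9.06 × 4 = 36.22 sts.
Nearest multiple of 5 → 35.
13 cm = 5.12 inches; × 6.667 = 34.12 → 34 rows.

Cast on 35 stitches; work 34 rows.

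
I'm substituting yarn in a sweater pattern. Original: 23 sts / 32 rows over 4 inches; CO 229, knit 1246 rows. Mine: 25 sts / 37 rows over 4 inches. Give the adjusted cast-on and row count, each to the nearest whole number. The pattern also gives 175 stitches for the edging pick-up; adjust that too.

Cast on 249 stitches; work 1441 rows; edging pick-up 190 stitches.

Stitches: 229 × 25/23 = 248.91 → 249.
Rows: 1246 × 37/32 = 1440.69 → 1441.
edging pick-up: 175 × 25/23 = 190.22 → 190.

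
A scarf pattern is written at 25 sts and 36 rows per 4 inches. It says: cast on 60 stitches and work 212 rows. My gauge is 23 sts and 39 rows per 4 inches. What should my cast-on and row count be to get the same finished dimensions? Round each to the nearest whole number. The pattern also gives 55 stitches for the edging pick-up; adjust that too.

Cast on 55 stitches; work 230 rows; edging pick-up 51 stitches.

Stitches: 60 × 23/25 = 55.20 → 55.
Rows: 212 × 39/36 = 229.67 → 230.
edging pick-up: 55 × 23/25 = 50.60 → 51.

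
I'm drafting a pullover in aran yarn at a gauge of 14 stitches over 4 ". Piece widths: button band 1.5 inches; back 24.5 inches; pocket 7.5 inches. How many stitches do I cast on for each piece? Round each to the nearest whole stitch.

Rate = 14/4 = 3.5 sts per in.
button band: 1.5 × 3.5 = 5.25 → 5.
back: 24.5 × 3.5 = 85.75 → 86.
pocket: 7.5 × 3.5 = 26.25 → 26.

button band 5; back 86; pocket 26.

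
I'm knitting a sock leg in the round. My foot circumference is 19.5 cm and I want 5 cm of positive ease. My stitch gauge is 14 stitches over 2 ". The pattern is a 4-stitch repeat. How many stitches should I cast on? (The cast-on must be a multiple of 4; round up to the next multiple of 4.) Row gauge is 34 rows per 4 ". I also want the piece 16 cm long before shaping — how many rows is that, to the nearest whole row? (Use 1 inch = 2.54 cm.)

Cast on 68 stitches; work 54 rows.

Finished = 19.5 + 5 = 24.5 cm.
24.5 cm × 1/2.54 = 9.65 inches.
14/2 = 7 sts per in; 9.65 × 7 = 67.52 sts.
Next multiple of 4 → 68.
16 cm = 6.30 inches; × 8.5 = 53.54 → 54 rows.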